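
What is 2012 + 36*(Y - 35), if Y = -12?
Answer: 320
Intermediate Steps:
2012 + 36*(Y - 35) = 2012 + 36*(-12 - 35) = 2012 + 36*(-47) = 2012 - 1692 = 320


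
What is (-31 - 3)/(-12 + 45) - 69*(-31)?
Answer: 70553/33 ≈ 2138.0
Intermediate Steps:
(-31 - 3)/(-12 + 45) - 69*(-31) = -34/33 + 2139 = 70553/33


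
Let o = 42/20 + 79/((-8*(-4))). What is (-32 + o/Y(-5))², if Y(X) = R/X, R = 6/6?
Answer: 3080025/1024 ≈ 3007.8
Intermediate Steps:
o = 731/160 (o = 42*(1/20) + 79/32 = 21/10 + 79*(1/32) = 21/10 + 79/32 = 731/160 ≈ 4.5687)
R = 1 (R = 6*(⅙) = 1)
Y(X) = 1/X
(-32 + o/Y(-5))² = (-32 + 731/(160*(1/(-5))))² = (-32 + 731/(160*(-⅕)))² = (-32 + (731/160)*(-5))² = (-32 - 731/32)² = (-1755/32)² = 3080025/1024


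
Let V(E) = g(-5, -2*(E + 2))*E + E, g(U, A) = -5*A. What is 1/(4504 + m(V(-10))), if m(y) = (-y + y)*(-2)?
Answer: 1/4504 ≈ 0.00022202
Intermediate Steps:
V(E) = E + E*(20 + 10*E) (V(E) = (-(-10)*(E + 2))*E + E = (-(-10)*(2 + E))*E + E = (-5*(-4 - 2*E))*E + E = (20 + 10*E)*E + E = E*(20 + 10*E) + E = E + E*(20 + 10*E))
m(y) = 0 (m(y) = 0*(-2) = 0)
1/(4504 + m(V(-10))) = 1/(4504 + 0) = 1/4504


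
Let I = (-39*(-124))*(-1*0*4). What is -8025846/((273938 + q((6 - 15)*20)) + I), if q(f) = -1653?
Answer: -8025846/272285 ≈ -29.476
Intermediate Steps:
I = 0 (I = 4836*(0*4) = 4836*0 = 0)
-8025846/((273938 + q((6 - 15)*20)) + I) = -8025846/((273938 - 1653) + 0) = -8025846/(272285 + 0) = -8025846/272285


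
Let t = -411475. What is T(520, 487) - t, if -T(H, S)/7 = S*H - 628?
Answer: -1356809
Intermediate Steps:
T(H, S) = 4396 - 7*H*S (T(H, S) = -7*(S*H - 628) = -7*(H*S - 628) = -7*(-628 + H*S) = 4396 - 7*H*S)
T(520, 487) - t = (4396 - 7*520*487) - 1*(-411475) = (4396 - 1772680) + 411475 = -1768284 + 411475 = -1356809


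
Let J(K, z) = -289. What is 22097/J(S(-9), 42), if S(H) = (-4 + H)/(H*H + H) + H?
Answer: -22097/289 ≈ -76.460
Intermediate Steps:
S(H) = H + (-4 + H)/(H + H²) (S(H) = (-4 + H)/(H² + H) + H = (-4 + H)/(H + H²) + H = H + (-4 + H)/(H + H²))
22097/J(S(-9), 42) = 22097/(-289) = 22097*(-1/289) = -22097/289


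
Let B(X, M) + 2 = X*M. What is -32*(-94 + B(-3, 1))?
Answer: 3168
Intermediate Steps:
B(X, M) = -2 + M*X (B(X, M) = -2 + X*M = -2 + M*X)
-32*(-94 + B(-3, 1)) = -32*(-94 + (-2 + 1*(-3))) = -32*(-94 + (-2 - 3)) = -32*(-94 - 5) = -32*(-99) = 3168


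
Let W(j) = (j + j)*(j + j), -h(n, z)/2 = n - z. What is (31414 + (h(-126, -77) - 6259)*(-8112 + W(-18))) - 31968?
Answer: 41992822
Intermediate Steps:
h(n, z) = -2*n + 2*z (h(n, z) = -2*(n - z) = -2*n + 2*z)
W(j) = 4*j² (W(j) = (2*j)*(2*j) = 4*j²)
(31414 + (h(-126, -77) - 6259)*(-8112 + W(-18))) - 31968 = (31414 + ((-2*(-126) + 2*(-77)) - 6259)*(-8112 + 4*(-18)²)) - 31968 = (31414 + ((252 - 154) - 6259)*(-8112 + 4*324)) - 31968 = (31414 + (98 - 6259)*(-8112 + 1296)) - 31968 = (31414 - 6161*(-6816)) - 31968 = (31414 + 41993376) - 31968 = 42024790 - 31968 = 41992822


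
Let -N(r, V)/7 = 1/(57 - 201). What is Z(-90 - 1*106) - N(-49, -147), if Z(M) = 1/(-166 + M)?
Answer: -1339/26064 ≈ -0.051374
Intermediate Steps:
N(r, V) = 7/144 (N(r, V) = -7/(57 - 201) = -7/(-144) = -7*(-1/144) = 7/144)
Z(-90 - 1*106) - N(-49, -147) = 1/(-166 + (-90 - 1*106)) - 1*7/144 = 1/(-166 + (-90 - 106)) - 7/144 = 1/(-166 - 196) - 7/144 = 1/(-362) - 7/144 = -1/362 - 7/144 = -1339/26064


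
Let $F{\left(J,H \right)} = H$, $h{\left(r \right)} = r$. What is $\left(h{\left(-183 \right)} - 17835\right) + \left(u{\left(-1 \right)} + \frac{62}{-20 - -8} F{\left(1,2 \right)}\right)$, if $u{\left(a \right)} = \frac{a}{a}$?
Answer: $- \frac{54082}{3} \approx -18027.0$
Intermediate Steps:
$u{\left(a \right)} = 1$
$\left(h{\left(-183 \right)} - 17835\right) + \left(u{\left(-1 \right)} + \frac{62}{-20 - -8} F{\left(1,2 \right)}\right) = \left(-183 - 17835\right) + \left(1 + \frac{62}{-20 - -8} \cdot 2\right) = -18018 + \left(1 + \frac{62}{-20 + 8} \cdot 2\right) = -18018 + \left(1 + \frac{62}{-12} \cdot 2\right) = -18018 + \left(1 + 62 \left(- \frac{1}{12}\right) 2\right) = -18018 + \left(1 - \frac{31}{3}\right) = -18018 - \frac{28}{3} = - \frac{54082}{3}$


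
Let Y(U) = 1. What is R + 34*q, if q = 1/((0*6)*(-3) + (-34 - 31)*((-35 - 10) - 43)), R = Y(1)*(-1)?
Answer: -2843/2860 ≈ -0.99406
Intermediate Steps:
R = -1 (R = 1*(-1) = -1)
q = 1/5720 (q = 1/(0*(-3) - 65*(-45 - 43)) = 1/(0 - 65*(-88)) = 1/(0 + 5720) = 1/5720 ≈ 0.00017483)
R + 34*q = -1 + 34*(1/5720) = -1 + 17/2860 = -2843/2860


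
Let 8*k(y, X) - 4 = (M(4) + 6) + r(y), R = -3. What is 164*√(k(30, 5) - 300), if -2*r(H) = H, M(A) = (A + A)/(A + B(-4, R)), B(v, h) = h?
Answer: 41*I*√4794 ≈ 2838.8*I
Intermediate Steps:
M(A) = 2*A/(-3 + A) (M(A) = (A + A)/(A - 3) = (2*A)/(-3 + A) = 2*A/(-3 + A))
r(H) = -H/2
k(y, X) = 9/4 - y/16 (k(y, X) = ½ + ((2*4/(-3 + 4) + 6) - y/2)/8 = ½ + ((2*4/1 + 6) - y/2)/8 = ½ + ((2*4*1 + 6) - y/2)/8 = ½ + ((8 + 6) - y/2)/8 = ½ + (14 - y/2)/8 = ½ + (7/4 - y/16) = 9/4 - y/16)
164*√(k(30, 5) - 300) = 164*√((9/4 - 1/16*30) - 300) = 164*√((9/4 - 15/8) - 300) = 164*√(3/8 - 300) = 164*√(-2397/8) = 164*(I*√4794/4) = 41*I*√4794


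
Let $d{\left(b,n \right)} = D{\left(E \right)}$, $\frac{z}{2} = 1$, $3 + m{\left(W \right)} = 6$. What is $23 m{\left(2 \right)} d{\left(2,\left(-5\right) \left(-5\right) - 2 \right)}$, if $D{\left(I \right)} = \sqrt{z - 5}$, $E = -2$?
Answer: $69 i \sqrt{3} \approx 119.51 i$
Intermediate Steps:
$m{\left(W \right)} = 3$ ($m{\left(W \right)} = -3 + 6 = 3$)
$z = 2$ ($z = 2 \cdot 1 = 2$)
$D{\left(I \right)} = i \sqrt{3}$ ($D{\left(I \right)} = \sqrt{2 - 5} = \sqrt{-3} = i \sqrt{3}$)
$d{\left(b,n \right)} = i \sqrt{3}$
$23 m{\left(2 \right)} d{\left(2,\left(-5\right) \left(-5\right) - 2 \right)} = 23 \cdot 3 i \sqrt{3} = 69 i \sqrt{3}$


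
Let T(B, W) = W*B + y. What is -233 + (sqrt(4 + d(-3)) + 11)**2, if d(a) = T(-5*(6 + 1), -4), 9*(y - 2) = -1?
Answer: 305/9 + 22*sqrt(1313)/3 ≈ 299.61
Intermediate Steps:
y = 17/9 (y = 2 + (1/9)*(-1) = 2 - 1/9 = 17/9 ≈ 1.8889)
T(B, W) = 17/9 + B*W (T(B, W) = W*B + 17/9 = B*W + 17/9 = 17/9 + B*W)
d(a) = 1277/9 (d(a) = 17/9 - 5*(6 + 1)*(-4) = 17/9 - 5*7*(-4) = 17/9 - 35*(-4) = 17/9 + 140 = 1277/9)
-233 + (sqrt(4 + d(-3)) + 11)**2 = -233 + (sqrt(4 + 1277/9) + 11)**2 = -233 + (sqrt(1313/9) + 11)**2 = -233 + (sqrt(1313)/3 + 11)**2 = -233 + (11 + sqrt(1313)/3)**2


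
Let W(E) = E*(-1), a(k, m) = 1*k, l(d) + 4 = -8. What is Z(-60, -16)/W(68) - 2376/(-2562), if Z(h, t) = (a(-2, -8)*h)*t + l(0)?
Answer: 212973/7259 ≈ 29.339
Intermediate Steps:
l(d) = -12 (l(d) = -4 - 8 = -12)
a(k, m) = k
W(E) = -E
Z(h, t) = -12 - 2*h*t (Z(h, t) = (-2*h)*t - 12 = -2*h*t - 12 = -12 - 2*h*t)
Z(-60, -16)/W(68) - 2376/(-2562) = (-12 - 2*(-60)*(-16))/((-1*68)) - 2376/(-2562) = (-12 - 1920)/(-68) - 2376*(-1/2562) = -1932*(-1/68) + 396/427 = 483/17 + 396/427 = 212973/7259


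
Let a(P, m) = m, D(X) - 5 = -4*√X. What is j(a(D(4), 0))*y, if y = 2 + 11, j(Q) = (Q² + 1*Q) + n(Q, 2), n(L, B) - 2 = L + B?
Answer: 52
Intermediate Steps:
D(X) = 5 - 4*√X
n(L, B) = 2 + B + L (n(L, B) = 2 + (L + B) = 2 + (B + L) = 2 + B + L)
j(Q) = 4 + Q² + 2*Q (j(Q) = (Q² + 1*Q) + (2 + 2 + Q) = (Q² + Q) + (4 + Q) = (Q + Q²) + (4 + Q) = 4 + Q² + 2*Q)
y = 13
j(a(D(4), 0))*y = (4 + 0² + 2*0)*13 = (4 + 0 + 0)*13 = 4*13 = 52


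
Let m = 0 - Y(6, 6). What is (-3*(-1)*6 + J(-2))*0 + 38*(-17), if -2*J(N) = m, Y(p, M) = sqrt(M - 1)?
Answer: -646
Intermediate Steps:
Y(p, M) = sqrt(-1 + M)
m = -sqrt(5) (m = 0 - sqrt(-1 + 6) = 0 - sqrt(5) = -sqrt(5) ≈ -2.2361)
J(N) = sqrt(5)/2 (J(N) = -(-1)*sqrt(5)/2 = sqrt(5)/2)
(-3*(-1)*6 + J(-2))*0 + 38*(-17) = (-3*(-1)*6 + sqrt(5)/2)*0 + 38*(-17) = (3*6 + sqrt(5)/2)*0 - 646 = (18 + sqrt(5)/2)*0 - 646 = 0 - 646 = -646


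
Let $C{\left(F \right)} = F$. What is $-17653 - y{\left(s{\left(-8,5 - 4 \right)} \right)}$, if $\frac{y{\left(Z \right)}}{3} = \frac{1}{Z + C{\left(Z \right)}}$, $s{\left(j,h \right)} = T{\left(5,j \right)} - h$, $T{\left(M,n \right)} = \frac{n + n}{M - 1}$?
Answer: $- \frac{176527}{10} \approx -17653.0$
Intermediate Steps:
$T{\left(M,n \right)} = \frac{2 n}{-1 + M}$
$s{\left(j,h \right)} = \frac{j}{2} - h$ ($s{\left(j,h \right)} = \frac{2 j}{-1 + 5} - h = \frac{2 j}{4} - h = 2 j \frac{1}{4} - h = \frac{j}{2} - h$)
$y{\left(Z \right)} = \frac{3}{2 Z}$ ($y{\left(Z \right)} = \frac{3}{Z + Z} = \frac{3}{2 Z}$)
$-17653 - y{\left(s{\left(-8,5 - 4 \right)} \right)} = -17653 - \frac{3}{2 \left(\frac{1}{2} \left(-8\right) - \left(5 - 4\right)\right)} = -17653 - \frac{3}{2 \left(-4 - \left(5 - 4\right)\right)} = -17653 - \frac{3}{2 \left(-4 - 1\right)} = -17653 - \frac{3}{2 \left(-5\right)} = -17653 - \frac{3}{2} \left(- \frac{1}{5}\right) = -17653 - - \frac{3}{10} = -17653 + \frac{3}{10} = - \frac{176527}{10}$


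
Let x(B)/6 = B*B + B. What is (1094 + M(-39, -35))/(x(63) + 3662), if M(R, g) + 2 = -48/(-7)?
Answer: 3846/97489 ≈ 0.039451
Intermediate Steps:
M(R, g) = 34/7 (M(R, g) = -2 - 48/(-7) = -2 - 48*(-1/7) = -2 + 48/7 = 34/7)
x(B) = 6*B + 6*B**2 (x(B) = 6*(B*B + B) = 6*(B**2 + B) = 6*(B + B**2) = 6*B + 6*B**2)
(1094 + M(-39, -35))/(x(63) + 3662) = (1094 + 34/7)/(6*63*(1 + 63) + 3662) = 7692/(7*(6*63*64 + 3662)) = 7692/(7*(24192 + 3662)) = (7692/7)/27854 = (7692/7)*(1/27854) = 3846/97489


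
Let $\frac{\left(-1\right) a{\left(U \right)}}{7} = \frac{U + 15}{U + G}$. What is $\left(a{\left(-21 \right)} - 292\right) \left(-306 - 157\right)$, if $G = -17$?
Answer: $\frac{2578447}{19} \approx 1.3571 \cdot 10^{5}$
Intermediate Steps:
$a{\left(U \right)} = - \frac{7 \left(15 + U\right)}{-17 + U}$ ($a{\left(U \right)} = - 7 \frac{U + 15}{U - 17} = - 7 \frac{15 + U}{-17 + U} = - \frac{7 \left(15 + U\right)}{-17 + U}$)
$\left(a{\left(-21 \right)} - 292\right) \left(-306 - 157\right) = \left(\frac{7 \left(-15 - -21\right)}{-17 - 21} - 292\right) \left(-306 - 157\right) = \left(\frac{7 \left(-15 + 21\right)}{-38} - 292\right) \left(-463\right) = \left(7 \left(- \frac{1}{38}\right) 6 - 292\right) \left(-463\right) = \left(- \frac{21}{19} - 292\right) \left(-463\right) = \left(- \frac{5569}{19}\right) \left(-463\right) = \frac{2578447}{19}$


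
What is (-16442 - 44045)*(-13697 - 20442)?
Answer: 2064965693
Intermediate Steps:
(-16442 - 44045)*(-13697 - 20442) = -60487*(-34139) = 2064965693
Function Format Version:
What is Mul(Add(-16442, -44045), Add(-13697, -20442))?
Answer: 2064965693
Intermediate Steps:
Mul(Add(-16442, -44045), Add(-13697, -20442)) = Mul(-60487, -34139) = 2064965693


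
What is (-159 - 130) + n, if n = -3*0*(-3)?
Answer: -289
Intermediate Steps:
n = 0 (n = 0*(-3) = 0)
(-159 - 130) + n = (-159 - 130) + 0 = -289 + 0 = -289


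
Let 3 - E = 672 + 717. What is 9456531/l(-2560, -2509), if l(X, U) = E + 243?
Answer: -3152177/381 ≈ -8273.4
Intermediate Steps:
E = -1386 (E = 3 - (672 + 717) = 3 - 1*1389 = 3 - 1389 = -1386)
l(X, U) = -1143 (l(X, U) = -1386 + 243 = -1143)
9456531/l(-2560, -2509) = 9456531/(-1143) = 9456531*(-1/1143) = -3152177/381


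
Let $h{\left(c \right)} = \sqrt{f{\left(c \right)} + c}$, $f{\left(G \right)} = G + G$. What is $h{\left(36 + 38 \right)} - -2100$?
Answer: $2100 + \sqrt{222} \approx 2114.9$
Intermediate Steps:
$f{\left(G \right)} = 2 G$
$h{\left(c \right)} = \sqrt{3} \sqrt{c}$ ($h{\left(c \right)} = \sqrt{2 c + c} = \sqrt{3 c} = \sqrt{3} \sqrt{c}$)
$h{\left(36 + 38 \right)} - -2100 = \sqrt{3} \sqrt{36 + 38} - -2100 = \sqrt{3} \sqrt{74} + 2100 = \sqrt{222} + 2100 = 2100 + \sqrt{222}$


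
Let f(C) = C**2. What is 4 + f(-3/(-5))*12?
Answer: 208/25 ≈ 8.3200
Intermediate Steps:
4 + f(-3/(-5))*12 = 4 + (-3/(-5))**2*12 = 4 + (-3*(-1/5))**2*12 = 4 + (3/5)**2*12 = 4 + (9/25)*12 = 4 + 108/25 = 208/25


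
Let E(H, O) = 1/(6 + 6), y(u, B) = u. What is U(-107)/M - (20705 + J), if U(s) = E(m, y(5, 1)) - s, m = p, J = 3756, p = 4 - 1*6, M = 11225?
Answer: -658979083/26940 ≈ -24461.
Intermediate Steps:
p = -2 (p = 4 - 6 = -2)
m = -2
E(H, O) = 1/12
U(s) = 1/12 - s
U(-107)/M - (20705 + J) = (1/12 - 1*(-107))/11225 - (20705 + 3756) = (1/12 + 107)*(1/11225) - 1*24461 = (1285/12)*(1/11225) - 24461 = 257/26940 - 24461 = -658979083/26940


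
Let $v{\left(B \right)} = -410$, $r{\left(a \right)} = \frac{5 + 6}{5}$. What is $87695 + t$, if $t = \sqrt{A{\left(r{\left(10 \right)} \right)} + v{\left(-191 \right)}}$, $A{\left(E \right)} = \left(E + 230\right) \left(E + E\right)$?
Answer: $87695 + \frac{2 \sqrt{3823}}{5} \approx 87720.0$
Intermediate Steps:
$r{\left(a \right)} = \frac{11}{5}$ ($r{\left(a \right)} = 11 \cdot \frac{1}{5} = \frac{11}{5}$)
$A{\left(E \right)} = 2 E \left(230 + E\right)$ ($A{\left(E \right)} = \left(230 + E\right) 2 E = 2 E \left(230 + E\right)$)
$t = \frac{2 \sqrt{3823}}{5}$ ($t = \sqrt{2 \cdot \frac{11}{5} \left(230 + \frac{11}{5}\right) - 410} = \sqrt{2 \cdot \frac{11}{5} \cdot \frac{1161}{5} - 410} = \sqrt{\frac{25542}{25} - 410} = \sqrt{\frac{15292}{25}} = \frac{2 \sqrt{3823}}{5} \approx 24.732$)
$87695 + t = 87695 + \frac{2 \sqrt{3823}}{5}$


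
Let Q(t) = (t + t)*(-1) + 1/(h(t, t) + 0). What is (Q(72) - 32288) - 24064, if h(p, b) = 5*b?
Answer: -20338559/360 ≈ -56496.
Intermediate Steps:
Q(t) = -2*t + 1/(5*t) (Q(t) = (t + t)*(-1) + 1/(5*t + 0) = (2*t)*(-1) + 1/(5*t) = -2*t + 1/(5*t))
(Q(72) - 32288) - 24064 = ((-2*72 + (⅕)/72) - 32288) - 24064 = ((-144 + (⅕)*(1/72)) - 32288) - 24064 = ((-144 + 1/360) - 32288) - 24064 = (-51839/360 - 32288) - 24064 = -11675519/360 - 24064 = -20338559/360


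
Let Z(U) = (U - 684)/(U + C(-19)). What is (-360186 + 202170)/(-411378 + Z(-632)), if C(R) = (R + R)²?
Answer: 4582464/11930009 ≈ 0.38411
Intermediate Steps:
C(R) = 4*R² (C(R) = (2*R)² = 4*R²)
Z(U) = (-684 + U)/(1444 + U) (Z(U) = (U - 684)/(U + 4*(-19)²) = (-684 + U)/(U + 4*361) = (-684 + U)/(U + 1444) = (-684 + U)/(1444 + U))
(-360186 + 202170)/(-411378 + Z(-632)) = (-360186 + 202170)/(-411378 + (-684 - 632)/(1444 - 632)) = -158016/(-411378 - 1316/812) = -158016/(-411378 + (1/812)*(-1316)) = -158016/(-411378 - 47/29) = -158016/(-11930009/29) = -158016*(-29/11930009) = 4582464/11930009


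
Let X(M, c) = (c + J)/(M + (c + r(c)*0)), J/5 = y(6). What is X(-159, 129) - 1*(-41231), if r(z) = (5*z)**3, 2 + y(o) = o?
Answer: 1236781/30 ≈ 41226.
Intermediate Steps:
y(o) = -2 + o
J = 20 (J = 5*(-2 + 6) = 5*4 = 20)
r(z) = 125*z**3
X(M, c) = (20 + c)/(M + c) (X(M, c) = (c + 20)/(M + (c + (125*c**3)*0)) = (20 + c)/(M + (c + 0)) = (20 + c)/(M + c))
X(-159, 129) - 1*(-41231) = (20 + 129)/(-159 + 129) - 1*(-41231) = 149/(-30) + 41231 = -1/30*149 + 41231 = -149/30 + 41231 = 1236781/30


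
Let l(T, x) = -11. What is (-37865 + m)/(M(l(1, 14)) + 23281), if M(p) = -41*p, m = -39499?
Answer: -19341/5933 ≈ -3.2599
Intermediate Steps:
(-37865 + m)/(M(l(1, 14)) + 23281) = (-37865 - 39499)/(-41*(-11) + 23281) = -77364/(451 + 23281) = -77364/23732 = -77364*1/23732 = -19341/5933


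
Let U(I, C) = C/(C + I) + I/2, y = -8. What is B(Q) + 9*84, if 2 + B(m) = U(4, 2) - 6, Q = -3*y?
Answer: 2251/3 ≈ 750.33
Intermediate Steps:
U(I, C) = I/2 + C/(C + I) (U(I, C) = C/(C + I) + I*(1/2) = C/(C + I) + I/2 = I/2 + C/(C + I))
Q = 24 (Q = -3*(-8) = 24)
B(m) = -17/3 (B(m) = -2 + ((2 + (1/2)*4**2 + (1/2)*2*4)/(2 + 4) - 6) = -2 + ((2 + (1/2)*16 + 4)/6 - 6) = -2 + ((2 + 8 + 4)/6 - 6) = -2 + ((1/6)*14 - 6) = -2 + (7/3 - 6) = -2 - 11/3 = -17/3)
B(Q) + 9*84 = -17/3 + 9*84 = -17/3 + 756 = 2251/3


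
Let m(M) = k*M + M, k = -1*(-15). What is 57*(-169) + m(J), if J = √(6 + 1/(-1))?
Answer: -9633 + 16*√5 ≈ -9597.2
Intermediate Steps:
k = 15
J = √5 (J = √(6 - 1) = √5 ≈ 2.2361)
m(M) = 16*M (m(M) = 15*M + M = 16*M)
57*(-169) + m(J) = 57*(-169) + 16*√5 = -9633 + 16*√5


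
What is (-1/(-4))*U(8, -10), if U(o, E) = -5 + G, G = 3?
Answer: -½ ≈ -0.50000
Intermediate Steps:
U(o, E) = -2 (U(o, E) = -5 + 3 = -2)
(-1/(-4))*U(8, -10) = -1/(-4)*(-2) = -1*(-¼)*(-2) = (¼)*(-2) = -½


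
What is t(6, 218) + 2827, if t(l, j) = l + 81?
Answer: 2914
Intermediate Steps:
t(l, j) = 81 + l
t(6, 218) + 2827 = (81 + 6) + 2827 = 87 + 2827 = 2914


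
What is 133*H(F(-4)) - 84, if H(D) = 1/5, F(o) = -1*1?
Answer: -287/5 ≈ -57.400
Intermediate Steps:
F(o) = -1
H(D) = ⅕
133*H(F(-4)) - 84 = 133*(⅕) - 84 = 133/5 - 84 = -287/5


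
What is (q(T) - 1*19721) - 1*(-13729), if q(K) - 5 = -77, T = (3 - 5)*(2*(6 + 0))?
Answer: -6064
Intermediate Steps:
T = -24 (T = -4*6 = -2*12 = -24)
q(K) = -72 (q(K) = 5 - 77 = -72)
(q(T) - 1*19721) - 1*(-13729) = (-72 - 1*19721) - 1*(-13729) = (-72 - 19721) + 13729 = -19793 + 13729 = -6064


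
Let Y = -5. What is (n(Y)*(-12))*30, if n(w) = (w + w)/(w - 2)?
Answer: -3600/7 ≈ -514.29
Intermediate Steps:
n(w) = 2*w/(-2 + w) (n(w) = (2*w)/(-2 + w) = 2*w/(-2 + w))
(n(Y)*(-12))*30 = ((2*(-5)/(-2 - 5))*(-12))*30 = ((2*(-5)/(-7))*(-12))*30 = ((2*(-5)*(-⅐))*(-12))*30 = ((10/7)*(-12))*30 = -120/7*30 = -3600/7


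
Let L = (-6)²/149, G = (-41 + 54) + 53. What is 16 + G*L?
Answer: 4760/149 ≈ 31.946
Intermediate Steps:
G = 66 (G = 13 + 53 = 66)
L = 36/149 (L = 36*(1/149) = 36/149 ≈ 0.24161)
16 + G*L = 16 + 66*(36/149) = 16 + 2376/149 = 4760/149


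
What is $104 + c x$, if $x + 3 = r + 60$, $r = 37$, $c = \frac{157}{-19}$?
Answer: $- \frac{12782}{19} \approx -672.74$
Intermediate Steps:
$c = - \frac{157}{19}$ ($c = 157 \left(- \frac{1}{19}\right) = - \frac{157}{19} \approx -8.2632$)
$x = 94$ ($x = -3 + \left(37 + 60\right) = -3 + 97 = 94$)
$104 + c x = 104 - \frac{14758}{19} = - \frac{12782}{19}$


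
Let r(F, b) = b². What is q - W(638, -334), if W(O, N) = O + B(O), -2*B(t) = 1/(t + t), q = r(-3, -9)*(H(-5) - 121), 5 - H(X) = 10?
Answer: -27673887/2552 ≈ -10844.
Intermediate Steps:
H(X) = -5 (H(X) = 5 - 1*10 = 5 - 10 = -5)
q = -10206 (q = (-9)²*(-5 - 121) = 81*(-126) = -10206)
B(t) = -1/(4*t) (B(t) = -1/(2*(t + t)) = -1/(2*t)/2 = -1/(4*t))
W(O, N) = O - 1/(4*O)
q - W(638, -334) = -10206 - (638 - ¼/638) = -10206 - (638 - ¼*1/638) = -10206 - (638 - 1/2552) = -10206 - 1*1628175/2552 = -10206 - 1628175/2552 = -27673887/2552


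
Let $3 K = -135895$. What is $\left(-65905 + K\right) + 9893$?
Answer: $- \frac{303931}{3} \approx -1.0131 \cdot 10^{5}$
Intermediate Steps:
$K = - \frac{135895}{3}$ ($K = \frac{1}{3} \left(-135895\right) = - \frac{135895}{3} \approx -45298.0$)
$\left(-65905 + K\right) + 9893 = \left(-65905 - \frac{135895}{3}\right) + 9893 = - \frac{333610}{3} + 9893 = - \frac{303931}{3}$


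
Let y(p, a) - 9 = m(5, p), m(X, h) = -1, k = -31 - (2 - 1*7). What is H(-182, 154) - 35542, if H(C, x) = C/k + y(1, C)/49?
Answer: -1741207/49 ≈ -35535.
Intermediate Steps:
k = -26 (k = -31 - (2 - 7) = -31 - 1*(-5) = -31 + 5 = -26)
y(p, a) = 8 (y(p, a) = 9 - 1 = 8)
H(C, x) = 8/49 - C/26 (H(C, x) = C/(-26) + 8/49 = C*(-1/26) + 8*(1/49) = -C/26 + 8/49 = 8/49 - C/26)
H(-182, 154) - 35542 = (8/49 - 1/26*(-182)) - 35542 = (8/49 + 7) - 35542 = 351/49 - 35542 = -1741207/49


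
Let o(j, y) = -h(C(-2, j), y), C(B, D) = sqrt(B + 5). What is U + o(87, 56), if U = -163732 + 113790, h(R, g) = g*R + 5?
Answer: -49947 - 56*sqrt(3) ≈ -50044.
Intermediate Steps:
C(B, D) = sqrt(5 + B)
h(R, g) = 5 + R*g (h(R, g) = R*g + 5 = 5 + R*g)
o(j, y) = -5 - y*sqrt(3) (o(j, y) = -(5 + sqrt(5 - 2)*y) = -(5 + sqrt(3)*y) = -(5 + y*sqrt(3)) = -5 - y*sqrt(3))
U = -49942
U + o(87, 56) = -49942 + (-5 - 1*56*sqrt(3)) = -49942 + (-5 - 56*sqrt(3)) = -49947 - 56*sqrt(3)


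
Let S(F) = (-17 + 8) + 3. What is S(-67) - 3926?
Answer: -3932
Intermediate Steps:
S(F) = -6 (S(F) = -9 + 3 = -6)
S(-67) - 3926 = -6 - 3926 = -3932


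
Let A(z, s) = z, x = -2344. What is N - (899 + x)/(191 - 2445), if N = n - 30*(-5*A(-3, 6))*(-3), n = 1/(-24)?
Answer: 36496333/27048 ≈ 1349.3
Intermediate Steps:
n = -1/24 ≈ -0.041667
N = 32399/24 (N = -1/24 - 30*(-5*(-3))*(-3) = -1/24 - 450*(-3) = -1/24 - 30*(-45) = -1/24 + 1350 = 32399/24 ≈ 1350.0)
N - (899 + x)/(191 - 2445) = 32399/24 - (899 - 2344)/(191 - 2445) = 32399/24 - (-1445)/(-2254) = 32399/24 - (-1445)*(-1)/2254 = 32399/24 - 1*1445/2254 = 32399/24 - 1445/2254 = 36496333/27048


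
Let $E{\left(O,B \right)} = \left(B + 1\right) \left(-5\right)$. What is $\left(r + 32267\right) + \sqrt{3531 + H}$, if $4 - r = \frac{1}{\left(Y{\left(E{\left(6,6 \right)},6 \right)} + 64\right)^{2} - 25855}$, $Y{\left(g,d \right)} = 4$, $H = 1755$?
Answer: $\frac{685145602}{21231} + \sqrt{5286} \approx 32344.0$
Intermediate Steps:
$E{\left(O,B \right)} = -5 - 5 B$ ($E{\left(O,B \right)} = \left(1 + B\right) \left(-5\right) = -5 - 5 B$)
$r = \frac{84925}{21231}$ ($r = 4 - \frac{1}{\left(4 + 64\right)^{2} - 25855} = 4 - \frac{1}{68^{2} - 25855} = 4 - \frac{1}{4624 - 25855} = 4 - \frac{1}{-21231} = 4 - - \frac{1}{21231} = 4 + \frac{1}{21231} = \frac{84925}{21231} \approx 4.0$)
$\left(r + 32267\right) + \sqrt{3531 + H} = \left(\frac{84925}{21231} + 32267\right) + \sqrt{3531 + 1755} = \frac{685145602}{21231} + \sqrt{5286}$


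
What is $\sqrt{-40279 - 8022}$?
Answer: $i \sqrt{48301} \approx 219.77 i$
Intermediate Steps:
$\sqrt{-40279 - 8022} = \sqrt{-48301} = i \sqrt{48301}$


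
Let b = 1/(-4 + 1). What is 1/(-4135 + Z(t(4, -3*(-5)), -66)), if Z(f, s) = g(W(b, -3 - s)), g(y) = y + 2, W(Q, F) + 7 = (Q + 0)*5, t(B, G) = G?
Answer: -3/12425 ≈ -0.00024145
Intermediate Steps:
b = -⅓ (b = 1/(-3) = -⅓ ≈ -0.33333)
W(Q, F) = -7 + 5*Q (W(Q, F) = -7 + (Q + 0)*5 = -7 + Q*5 = -7 + 5*Q)
g(y) = 2 + y
Z(f, s) = -20/3 (Z(f, s) = 2 + (-7 + 5*(-⅓)) = 2 + (-7 - 5/3) = 2 - 26/3 = -20/3)
1/(-4135 + Z(t(4, -3*(-5)), -66)) = 1/(-4135 - 20/3) = 1/(-12425/3) = -3/12425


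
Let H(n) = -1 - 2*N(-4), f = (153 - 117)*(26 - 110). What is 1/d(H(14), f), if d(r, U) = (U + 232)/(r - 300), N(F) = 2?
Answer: 305/2792 ≈ 0.10924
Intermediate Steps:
f = -3024 (f = 36*(-84) = -3024)
H(n) = -5 (H(n) = -1 - 2*2 = -1 - 4 = -5)
d(r, U) = (232 + U)/(-300 + r)
1/d(H(14), f) = 1/((232 - 3024)/(-300 - 5)) = 1/(-2792/(-305)) = 1/(-1/305*(-2792)) = 1/(2792/305) = 305/2792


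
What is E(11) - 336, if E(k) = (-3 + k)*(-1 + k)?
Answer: -256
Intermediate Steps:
E(k) = (-1 + k)*(-3 + k)
E(11) - 336 = (3 + 11**2 - 4*11) - 336 = (3 + 121 - 44) - 336 = 80 - 336 = -256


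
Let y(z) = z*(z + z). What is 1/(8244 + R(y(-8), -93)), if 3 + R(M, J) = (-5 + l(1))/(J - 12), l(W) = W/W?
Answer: 105/865309 ≈ 0.00012134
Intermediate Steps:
l(W) = 1
y(z) = 2*z² (y(z) = z*(2*z) = 2*z²)
R(M, J) = -3 - 4/(-12 + J) (R(M, J) = -3 + (-5 + 1)/(J - 12) = -3 - 4/(-12 + J))
1/(8244 + R(y(-8), -93)) = 1/(8244 + (32 - 3*(-93))/(-12 - 93)) = 1/(8244 + (32 + 279)/(-105)) = 1/(8244 - 1/105*311) = 1/(8244 - 311/105) = 1/(865309/105) = 105/865309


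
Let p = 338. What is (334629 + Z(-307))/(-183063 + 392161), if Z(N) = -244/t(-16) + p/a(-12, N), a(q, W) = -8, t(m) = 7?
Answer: 9367453/5854744 ≈ 1.6000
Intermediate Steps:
Z(N) = -2159/28 (Z(N) = -244/7 + 338/(-8) = -244*1/7 + 338*(-1/8) = -244/7 - 169/4 = -2159/28)
(334629 + Z(-307))/(-183063 + 392161) = (334629 - 2159/28)/(-183063 + 392161) = (9367453/28)/209098 = (9367453/28)*(1/209098) = 9367453/5854744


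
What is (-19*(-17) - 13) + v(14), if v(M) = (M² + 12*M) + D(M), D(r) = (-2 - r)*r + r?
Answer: 464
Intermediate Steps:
D(r) = r + r*(-2 - r) (D(r) = r*(-2 - r) + r = r + r*(-2 - r))
v(M) = M² + 12*M - M*(1 + M) (v(M) = (M² + 12*M) - M*(1 + M) = M² + 12*M - M*(1 + M))
(-19*(-17) - 13) + v(14) = (-19*(-17) - 13) + 11*14 = (323 - 13) + 154 = 310 + 154 = 464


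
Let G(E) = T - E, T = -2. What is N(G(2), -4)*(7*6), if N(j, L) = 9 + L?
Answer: 210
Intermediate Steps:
G(E) = -2 - E
N(G(2), -4)*(7*6) = (9 - 4)*(7*6) = 5*42 = 210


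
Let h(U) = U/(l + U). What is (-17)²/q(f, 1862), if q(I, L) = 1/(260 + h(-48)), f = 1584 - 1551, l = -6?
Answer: 678572/9 ≈ 75397.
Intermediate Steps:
f = 33
h(U) = U/(-6 + U)
q(I, L) = 9/2348 (q(I, L) = 1/(260 - 48/(-6 - 48)) = 1/(260 - 48/(-54)) = 1/(260 - 48*(-1/54)) = 1/(260 + 8/9) = 1/(2348/9) = 9/2348)
(-17)²/q(f, 1862) = (-17)²/(9/2348) = 289*(2348/9) = 678572/9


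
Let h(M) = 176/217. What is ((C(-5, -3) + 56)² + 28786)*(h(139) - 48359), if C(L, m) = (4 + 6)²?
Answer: -557447765694/217 ≈ -2.5689e+9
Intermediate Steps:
h(M) = 176/217 (h(M) = 176*(1/217) = 176/217)
C(L, m) = 100 (C(L, m) = 10² = 100)
((C(-5, -3) + 56)² + 28786)*(h(139) - 48359) = ((100 + 56)² + 28786)*(176/217 - 48359) = (156² + 28786)*(-10493727/217) = (24336 + 28786)*(-10493727/217) = 53122*(-10493727/217) = -557447765694/217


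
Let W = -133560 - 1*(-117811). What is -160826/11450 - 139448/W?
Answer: -468084537/90163025 ≈ -5.1915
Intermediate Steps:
W = -15749 (W = -133560 + 117811 = -15749)
-160826/11450 - 139448/W = -160826/11450 - 139448/(-15749) = -160826*1/11450 - 139448*(-1/15749) = -80413/5725 + 139448/15749 = -468084537/90163025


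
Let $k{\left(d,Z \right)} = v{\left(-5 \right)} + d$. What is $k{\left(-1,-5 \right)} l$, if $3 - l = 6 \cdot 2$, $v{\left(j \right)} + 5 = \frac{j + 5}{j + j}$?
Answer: $54$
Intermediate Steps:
$v{\left(j \right)} = -5 + \frac{5 + j}{2 j}$ ($v{\left(j \right)} = -5 + \frac{j + 5}{j + j} = -5 + \frac{5 + j}{2 j}$)
$k{\left(d,Z \right)} = -5 + d$ ($k{\left(d,Z \right)} = \frac{5 - -45}{2 \left(-5\right)} + d = \frac{1}{2} \left(- \frac{1}{5}\right) \left(5 + 45\right) + d = \frac{1}{2} \left(- \frac{1}{5}\right) 50 + d = -5 + d$)
$l = -9$ ($l = 3 - 6 \cdot 2 = 3 - 12 = -9$)
$k{\left(-1,-5 \right)} l = \left(-5 - 1\right) \left(-9\right) = \left(-6\right) \left(-9\right) = 54$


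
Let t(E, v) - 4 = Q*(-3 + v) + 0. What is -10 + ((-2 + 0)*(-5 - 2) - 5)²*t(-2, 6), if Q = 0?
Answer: 314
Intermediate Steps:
t(E, v) = 4 (t(E, v) = 4 + (0*(-3 + v) + 0) = 4 + (0 + 0) = 4 + 0 = 4)
-10 + ((-2 + 0)*(-5 - 2) - 5)²*t(-2, 6) = -10 + ((-2 + 0)*(-5 - 2) - 5)²*4 = -10 + (-2*(-7) - 5)²*4 = -10 + (14 - 5)²*4 = -10 + 9²*4 = -10 + 81*4 = -10 + 324 = 314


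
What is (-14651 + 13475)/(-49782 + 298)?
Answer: 294/12371 ≈ 0.023765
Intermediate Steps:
(-14651 + 13475)/(-49782 + 298) = -1176/(-49484) = -1176*(-1/49484) = 294/12371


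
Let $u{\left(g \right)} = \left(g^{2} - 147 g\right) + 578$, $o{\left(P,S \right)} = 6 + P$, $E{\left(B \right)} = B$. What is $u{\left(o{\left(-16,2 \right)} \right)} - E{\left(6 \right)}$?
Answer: $2142$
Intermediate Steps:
$u{\left(g \right)} = 578 + g^{2} - 147 g$
$u{\left(o{\left(-16,2 \right)} \right)} - E{\left(6 \right)} = \left(578 + \left(6 - 16\right)^{2} - 147 \left(6 - 16\right)\right) - 6 = \left(578 + \left(-10\right)^{2} - -1470\right) - 6 = \left(578 + 100 + 1470\right) - 6 = 2148 - 6 = 2142$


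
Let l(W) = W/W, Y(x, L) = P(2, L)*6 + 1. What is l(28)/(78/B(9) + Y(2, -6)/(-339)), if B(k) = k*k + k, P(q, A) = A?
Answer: 565/548 ≈ 1.0310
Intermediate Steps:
Y(x, L) = 1 + 6*L (Y(x, L) = L*6 + 1 = 6*L + 1 = 1 + 6*L)
l(W) = 1
B(k) = k + k² (B(k) = k² + k = k + k²)
l(28)/(78/B(9) + Y(2, -6)/(-339)) = 1/(78/((9*(1 + 9))) + (1 + 6*(-6))/(-339)) = 1/(78/((9*10)) + (1 - 36)*(-1/339)) = 1/(78/90 - 35*(-1/339)) = 1/(78*(1/90) + 35/339) = 1/(13/15 + 35/339) = 1/(548/565) = 1*(565/548) = 565/548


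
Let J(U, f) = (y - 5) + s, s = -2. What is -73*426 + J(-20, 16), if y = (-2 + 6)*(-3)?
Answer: -31117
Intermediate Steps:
y = -12 (y = 4*(-3) = -12)
J(U, f) = -19 (J(U, f) = (-12 - 5) - 2 = -17 - 2 = -19)
-73*426 + J(-20, 16) = -73*426 - 19 = -31098 - 19 = -31117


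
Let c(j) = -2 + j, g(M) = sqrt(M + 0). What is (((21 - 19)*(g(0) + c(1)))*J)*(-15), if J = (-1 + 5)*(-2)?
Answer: -240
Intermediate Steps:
g(M) = sqrt(M)
J = -8 (J = 4*(-2) = -8)
(((21 - 19)*(g(0) + c(1)))*J)*(-15) = (((21 - 19)*(sqrt(0) + (-2 + 1)))*(-8))*(-15) = ((2*(0 - 1))*(-8))*(-15) = ((2*(-1))*(-8))*(-15) = -2*(-8)*(-15) = 16*(-15) = -240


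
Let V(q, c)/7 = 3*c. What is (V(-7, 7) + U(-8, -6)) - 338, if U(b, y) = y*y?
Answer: -155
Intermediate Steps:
U(b, y) = y²
V(q, c) = 21*c (V(q, c) = 7*(3*c) = 21*c)
(V(-7, 7) + U(-8, -6)) - 338 = (21*7 + (-6)²) - 338 = (147 + 36) - 338 = 183 - 338 = -155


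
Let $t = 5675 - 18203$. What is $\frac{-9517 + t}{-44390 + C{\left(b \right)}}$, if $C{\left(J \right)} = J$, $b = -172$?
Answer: $\frac{22045}{44562} \approx 0.4947$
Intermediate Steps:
$t = -12528$
$\frac{-9517 + t}{-44390 + C{\left(b \right)}} = \frac{-9517 - 12528}{-44390 - 172} = - \frac{22045}{-44562} = \left(-22045\right) \left(- \frac{1}{44562}\right) = \frac{22045}{44562}$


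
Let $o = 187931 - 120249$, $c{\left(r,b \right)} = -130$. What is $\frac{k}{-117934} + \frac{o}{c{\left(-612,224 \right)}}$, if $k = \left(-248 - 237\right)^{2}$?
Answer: $- \frac{4006294119}{7665710} \approx -522.63$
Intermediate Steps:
$o = 67682$
$k = 235225$ ($k = \left(-485\right)^{2} = 235225$)
$\frac{k}{-117934} + \frac{o}{c{\left(-612,224 \right)}} = \frac{235225}{-117934} + \frac{67682}{-130} = 235225 \left(- \frac{1}{117934}\right) + 67682 \left(- \frac{1}{130}\right) = - \frac{235225}{117934} - \frac{33841}{65} = - \frac{4006294119}{7665710}$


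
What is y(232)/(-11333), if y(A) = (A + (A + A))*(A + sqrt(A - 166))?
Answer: -161472/11333 - 696*sqrt(66)/11333 ≈ -14.747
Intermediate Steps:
y(A) = 3*A*(A + sqrt(-166 + A)) (y(A) = (A + 2*A)*(A + sqrt(-166 + A)) = (3*A)*(A + sqrt(-166 + A)) = 3*A*(A + sqrt(-166 + A)))
y(232)/(-11333) = (3*232*(232 + sqrt(-166 + 232)))/(-11333) = (3*232*(232 + sqrt(66)))*(-1/11333) = (161472 + 696*sqrt(66))*(-1/11333) = -161472/11333 - 696*sqrt(66)/11333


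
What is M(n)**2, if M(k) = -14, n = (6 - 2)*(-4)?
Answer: 196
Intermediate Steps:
n = -16 (n = 4*(-4) = -16)
M(n)**2 = (-14)**2 = 196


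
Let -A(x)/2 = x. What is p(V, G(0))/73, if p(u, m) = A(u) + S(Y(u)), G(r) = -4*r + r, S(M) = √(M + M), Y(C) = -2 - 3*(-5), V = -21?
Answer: 42/73 + √26/73 ≈ 0.64519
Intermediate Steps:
A(x) = -2*x
Y(C) = 13 (Y(C) = -2 + 15 = 13)
S(M) = √2*√M (S(M) = √(2*M) = √2*√M)
G(r) = -3*r
p(u, m) = √26 - 2*u (p(u, m) = -2*u + √2*√13 = -2*u + √26 = √26 - 2*u)
p(V, G(0))/73 = (√26 - 2*(-21))/73 = (√26 + 42)*(1/73) = (42 + √26)*(1/73) = 42/73 + √26/73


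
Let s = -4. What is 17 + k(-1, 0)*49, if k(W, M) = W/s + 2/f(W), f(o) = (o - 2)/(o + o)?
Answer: 1135/12 ≈ 94.583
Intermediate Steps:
f(o) = (-2 + o)/(2*o) (f(o) = (-2 + o)/((2*o)) = (-2 + o)*(1/(2*o)) = (-2 + o)/(2*o))
k(W, M) = -W/4 + 4*W/(-2 + W) (k(W, M) = W/(-4) + 2/(((-2 + W)/(2*W))) = W*(-1/4) + 2*(2*W/(-2 + W)) = -W/4 + 4*W/(-2 + W))
17 + k(-1, 0)*49 = 17 + ((1/4)*(-1)*(18 - 1*(-1))/(-2 - 1))*49 = 17 + ((1/4)*(-1)*(18 + 1)/(-3))*49 = 17 + ((1/4)*(-1)*(-1/3)*19)*49 = 17 + (19/12)*49 = 17 + 931/12 = 1135/12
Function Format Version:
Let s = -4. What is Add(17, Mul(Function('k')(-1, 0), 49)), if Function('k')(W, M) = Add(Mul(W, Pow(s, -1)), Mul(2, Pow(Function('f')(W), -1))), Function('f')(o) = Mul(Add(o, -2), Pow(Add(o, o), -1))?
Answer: Rational(1135, 12) ≈ 94.583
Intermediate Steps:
Function('f')(o) = Mul(Rational(1, 2), Pow(o, -1), Add(-2, o)) (Function('f')(o) = Mul(Add(-2, o), Pow(Mul(2, o), -1)) = Mul(Add(-2, o), Mul(Rational(1, 2), Pow(o, -1))) = Mul(Rational(1, 2), Pow(o, -1), Add(-2, o)))
Function('k')(W, M) = Add(Mul(Rational(-1, 4), W), Mul(4, W, Pow(Add(-2, W), -1))) (Function('k')(W, M) = Add(Mul(W, Pow(-4, -1)), Mul(2, Pow(Mul(Rational(1, 2), Pow(W, -1), Add(-2, W)), -1))) = Add(Mul(W, Rational(-1, 4)), Mul(2, Mul(2, W, Pow(Add(-2, W), -1)))) = Add(Mul(Rational(-1, 4), W), Mul(4, W, Pow(Add(-2, W), -1))))
Add(17, Mul(Function('k')(-1, 0), 49)) = Add(17, Mul(Mul(Rational(1, 4), -1, Pow(Add(-2, -1), -1), Add(18, Mul(-1, -1))), 49)) = Add(17, Mul(Mul(Rational(1, 4), -1, Pow(-3, -1), Add(18, 1)), 49)) = Add(17, Mul(Mul(Rational(1, 4), -1, Rational(-1, 3), 19), 49)) = Add(17, Mul(Rational(19, 12), 49)) = Add(17, Rational(931, 12)) = Rational(1135, 12)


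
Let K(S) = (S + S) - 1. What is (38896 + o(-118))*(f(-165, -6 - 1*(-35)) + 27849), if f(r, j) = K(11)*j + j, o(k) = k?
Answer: 1104668886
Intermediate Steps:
K(S) = -1 + 2*S (K(S) = 2*S - 1 = -1 + 2*S)
f(r, j) = 22*j (f(r, j) = (-1 + 2*11)*j + j = (-1 + 22)*j + j = 21*j + j = 22*j)
(38896 + o(-118))*(f(-165, -6 - 1*(-35)) + 27849) = (38896 - 118)*(22*(-6 - 1*(-35)) + 27849) = 38778*(22*(-6 + 35) + 27849) = 38778*(22*29 + 27849) = 38778*(638 + 27849) = 38778*28487 = 1104668886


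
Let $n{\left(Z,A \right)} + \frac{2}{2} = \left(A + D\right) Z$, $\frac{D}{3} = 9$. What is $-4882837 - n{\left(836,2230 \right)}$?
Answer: $-6769688$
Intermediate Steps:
$D = 27$ ($D = 3 \cdot 9 = 27$)
$n{\left(Z,A \right)} = -1 + Z \left(27 + A\right)$ ($n{\left(Z,A \right)} = -1 + \left(A + 27\right) Z = -1 + \left(27 + A\right) Z = -1 + Z \left(27 + A\right)$)
$-4882837 - n{\left(836,2230 \right)} = -4882837 - \left(-1 + 27 \cdot 836 + 2230 \cdot 836\right) = -4882837 - \left(-1 + 22572 + 1864280\right) = -4882837 - 1886851 = -6769688$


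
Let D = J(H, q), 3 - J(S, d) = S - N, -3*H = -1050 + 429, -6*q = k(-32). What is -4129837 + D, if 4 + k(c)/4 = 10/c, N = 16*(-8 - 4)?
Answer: -4130233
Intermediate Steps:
N = -192 (N = 16*(-12) = -192)
k(c) = -16 + 40/c (k(c) = -16 + 4*(10/c) = -16 + 40/c)
q = 23/8 (q = -(-16 + 40/(-32))/6 = -(-16 + 40*(-1/32))/6 = -(-16 - 5/4)/6 = -⅙*(-69/4) = 23/8 ≈ 2.8750)
H = 207 (H = -(-1050 + 429)/3 = -⅓*(-621) = 207)
J(S, d) = -189 - S (J(S, d) = 3 - (S - 1*(-192)) = 3 - (S + 192) = 3 - (192 + S) = 3 + (-192 - S) = -189 - S)
D = -396 (D = -189 - 1*207 = -189 - 207 = -396)
-4129837 + D = -4129837 - 396 = -4130233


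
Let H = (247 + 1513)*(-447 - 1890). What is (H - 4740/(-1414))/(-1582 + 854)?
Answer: 1453986735/257348 ≈ 5649.9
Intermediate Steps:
H = -4113120 (H = 1760*(-2337) = -4113120)
(H - 4740/(-1414))/(-1582 + 854) = (-4113120 - 4740/(-1414))/(-1582 + 854) = (-4113120 - 4740*(-1/1414))/(-728) = (-4113120 + 2370/707)*(-1/728) = -2907973470/707*(-1/728) = 1453986735/257348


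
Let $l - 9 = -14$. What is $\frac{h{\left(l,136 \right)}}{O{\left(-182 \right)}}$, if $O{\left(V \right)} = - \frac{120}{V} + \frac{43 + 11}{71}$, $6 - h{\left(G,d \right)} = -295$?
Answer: $\frac{1944761}{9174} \approx 211.99$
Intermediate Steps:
$l = -5$ ($l = 9 - 14 = -5$)
$h{\left(G,d \right)} = 301$ ($h{\left(G,d \right)} = 6 - -295 = 6 + 295 = 301$)
$O{\left(V \right)} = \frac{54}{71} - \frac{120}{V}$ ($O{\left(V \right)} = - \frac{120}{V} + 54 \cdot \frac{1}{71} = - \frac{120}{V} + \frac{54}{71} = \frac{54}{71} - \frac{120}{V}$)
$\frac{h{\left(l,136 \right)}}{O{\left(-182 \right)}} = \frac{301}{\frac{54}{71} - \frac{120}{-182}} = \frac{301}{\frac{54}{71} - - \frac{60}{91}} = \frac{301}{\frac{54}{71} + \frac{60}{91}} = \frac{301}{\frac{9174}{6461}} = 301 \cdot \frac{6461}{9174} = \frac{1944761}{9174}$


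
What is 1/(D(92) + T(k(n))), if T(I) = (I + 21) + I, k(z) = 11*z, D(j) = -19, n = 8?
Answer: 1/178 ≈ 0.0056180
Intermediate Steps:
T(I) = 21 + 2*I (T(I) = (21 + I) + I = 21 + 2*I)
1/(D(92) + T(k(n))) = 1/(-19 + (21 + 2*(11*8))) = 1/(-19 + (21 + 2*88)) = 1/(-19 + (21 + 176)) = 1/(-19 + 197) = 1/178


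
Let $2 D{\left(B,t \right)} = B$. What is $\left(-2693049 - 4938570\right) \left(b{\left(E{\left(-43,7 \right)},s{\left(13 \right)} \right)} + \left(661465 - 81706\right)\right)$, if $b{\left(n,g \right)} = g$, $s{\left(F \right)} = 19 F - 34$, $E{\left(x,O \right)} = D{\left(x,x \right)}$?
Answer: $-4426125334668$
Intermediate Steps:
$D{\left(B,t \right)} = \frac{B}{2}$
$E{\left(x,O \right)} = \frac{x}{2}$
$s{\left(F \right)} = -34 + 19 F$
$\left(-2693049 - 4938570\right) \left(b{\left(E{\left(-43,7 \right)},s{\left(13 \right)} \right)} + \left(661465 - 81706\right)\right) = \left(-2693049 - 4938570\right) \left(\left(-34 + 19 \cdot 13\right) + \left(661465 - 81706\right)\right) = - 7631619 \left(\left(-34 + 247\right) + \left(661465 - 81706\right)\right) = - 7631619 \left(213 + 579759\right) = \left(-7631619\right) 579972 = -4426125334668$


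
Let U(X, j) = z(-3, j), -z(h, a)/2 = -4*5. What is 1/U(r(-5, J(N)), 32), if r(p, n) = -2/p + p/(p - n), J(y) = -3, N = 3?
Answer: 1/40 ≈ 0.025000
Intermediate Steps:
z(h, a) = 40 (z(h, a) = -(-8)*5 = -2*(-20) = 40)
U(X, j) = 40
1/U(r(-5, J(N)), 32) = 1/40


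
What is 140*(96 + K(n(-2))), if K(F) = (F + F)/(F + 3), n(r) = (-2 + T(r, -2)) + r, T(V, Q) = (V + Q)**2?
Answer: 13664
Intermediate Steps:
T(V, Q) = (Q + V)**2
n(r) = -2 + r + (-2 + r)**2 (n(r) = (-2 + (-2 + r)**2) + r = -2 + r + (-2 + r)**2)
K(F) = 2*F/(3 + F) (K(F) = (2*F)/(3 + F) = 2*F/(3 + F))
140*(96 + K(n(-2))) = 140*(96 + 2*(-2 - 2 + (-2 - 2)**2)/(3 + (-2 - 2 + (-2 - 2)**2))) = 140*(96 + 2*(-2 - 2 + (-4)**2)/(3 + (-2 - 2 + (-4)**2))) = 140*(96 + 2*(-2 - 2 + 16)/(3 + (-2 - 2 + 16))) = 140*(96 + 2*12/(3 + 12)) = 140*(96 + 2*12/15) = 140*(96 + 2*12*(1/15)) = 140*(96 + 8/5) = 140*(488/5) = 13664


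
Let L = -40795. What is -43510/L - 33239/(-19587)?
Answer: 441643075/159810333 ≈ 2.7635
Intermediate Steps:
-43510/L - 33239/(-19587) = -43510/(-40795) - 33239/(-19587) = -43510*(-1/40795) - 33239*(-1/19587) = 8702/8159 + 33239/19587 = 441643075/159810333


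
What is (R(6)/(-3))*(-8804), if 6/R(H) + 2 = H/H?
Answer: -17608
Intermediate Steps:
R(H) = -6 (R(H) = 6/(-2 + H/H) = 6/(-2 + 1) = 6/(-1) = 6*(-1) = -6)
(R(6)/(-3))*(-8804) = -6/(-3)*(-8804) = -6*(-⅓)*(-8804) = 2*(-8804) = -17608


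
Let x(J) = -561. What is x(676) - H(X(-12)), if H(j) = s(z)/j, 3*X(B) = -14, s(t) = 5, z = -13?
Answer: -7839/14 ≈ -559.93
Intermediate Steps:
X(B) = -14/3 (X(B) = (⅓)*(-14) = -14/3)
H(j) = 5/j
x(676) - H(X(-12)) = -561 - 5/(-14/3) = -561 - 5*(-3)/14 = -561 - 1*(-15/14) = -561 + 15/14 = -7839/14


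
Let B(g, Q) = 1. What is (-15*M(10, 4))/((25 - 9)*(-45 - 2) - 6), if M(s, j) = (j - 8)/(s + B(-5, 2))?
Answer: -30/4169 ≈ -0.0071960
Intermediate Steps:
M(s, j) = (-8 + j)/(1 + s) (M(s, j) = (j - 8)/(s + 1) = (-8 + j)/(1 + s))
(-15*M(10, 4))/((25 - 9)*(-45 - 2) - 6) = (-15*(-8 + 4)/(1 + 10))/((25 - 9)*(-45 - 2) - 6) = (-15*(-4)/11)/(16*(-47) - 6) = (-15*(-4)/11)/(-752 - 6) = -15*(-4/11)/(-758) = (60/11)*(-1/758) = -30/4169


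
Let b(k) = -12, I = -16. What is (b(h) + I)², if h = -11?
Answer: 784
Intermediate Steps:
(b(h) + I)² = (-12 - 16)² = (-28)² = 784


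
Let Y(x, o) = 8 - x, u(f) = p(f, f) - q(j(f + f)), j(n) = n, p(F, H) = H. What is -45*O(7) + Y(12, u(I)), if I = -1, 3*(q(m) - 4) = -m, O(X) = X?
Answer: -319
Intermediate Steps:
q(m) = 4 - m/3 (q(m) = 4 + (-m)/3 = 4 - m/3)
u(f) = -4 + 5*f/3 (u(f) = f - (4 - (f + f)/3) = f - (4 - 2*f/3) = f + (-4 + 2*f/3) = -4 + 5*f/3)
-45*O(7) + Y(12, u(I)) = -45*7 + (8 - 1*12) = -315 + (8 - 12) = -315 - 4 = -319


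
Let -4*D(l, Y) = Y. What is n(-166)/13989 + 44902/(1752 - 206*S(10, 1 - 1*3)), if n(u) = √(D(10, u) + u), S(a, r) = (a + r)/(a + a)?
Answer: 112255/4174 + I*√498/27978 ≈ 26.894 + 0.00079762*I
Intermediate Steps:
D(l, Y) = -Y/4
S(a, r) = (a + r)/(2*a) (S(a, r) = (a + r)/((2*a)) = (a + r)*(1/(2*a)) = (a + r)/(2*a))
n(u) = √3*√u/2 (n(u) = √(-u/4 + u) = √(3*u/4) = √3*√u/2)
n(-166)/13989 + 44902/(1752 - 206*S(10, 1 - 1*3)) = (√3*√(-166)/2)/13989 + 44902/(1752 - 103*(10 + (1 - 1*3))/10) = (√3*(I*√166)/2)*(1/13989) + 44902/(1752 - 103*(10 + (1 - 3))/10) = (I*√498/2)*(1/13989) + 44902/(1752 - 103*(10 - 2)/10) = I*√498/27978 + 44902/(1752 - 103*8/10) = I*√498/27978 + 44902/(1752 - 206*⅖) = I*√498/27978 + 44902/(1752 - 412/5) = I*√498/27978 + 44902/(8348/5) = I*√498/27978 + 44902*(5/8348) = I*√498/27978 + 112255/4174 = 112255/4174 + I*√498/27978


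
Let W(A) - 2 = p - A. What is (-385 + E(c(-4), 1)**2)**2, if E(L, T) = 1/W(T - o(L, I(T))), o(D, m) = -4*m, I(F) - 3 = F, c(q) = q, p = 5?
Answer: 1482173001/10000 ≈ 1.4822e+5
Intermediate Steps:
I(F) = 3 + F
W(A) = 7 - A (W(A) = 2 + (5 - A) = 7 - A)
E(L, T) = 1/(-5 - 5*T) (E(L, T) = 1/(7 - (T - (-4)*(3 + T))) = 1/(7 - (T - (-12 - 4*T))) = 1/(7 - (T + (12 + 4*T))) = 1/(7 - (12 + 5*T)) = 1/(7 + (-12 - 5*T)) = 1/(-5 - 5*T))
(-385 + E(c(-4), 1)**2)**2 = (-385 + (-1/(5 + 5*1))**2)**2 = (-385 + (-1/(5 + 5))**2)**2 = (-385 + (-1/10)**2)**2 = (-385 + 1/100)**2 = (-38499/100)**2 = 1482173001/10000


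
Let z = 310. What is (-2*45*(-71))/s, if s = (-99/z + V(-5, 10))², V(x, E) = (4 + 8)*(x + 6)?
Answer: 961000/20519 ≈ 46.835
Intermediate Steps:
V(x, E) = 72 + 12*x (V(x, E) = 12*(6 + x) = 72 + 12*x)
s = 13111641/96100 (s = (-99/310 + (72 + 12*(-5)))² = (-99*1/310 + (72 - 60))² = (-99/310 + 12)² = (3621/310)² = 13111641/96100 ≈ 136.44)
(-2*45*(-71))/s = (-2*45*(-71))/(13111641/96100) = -90*(-71)*(96100/13111641) = 6390*(96100/13111641) = 961000/20519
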